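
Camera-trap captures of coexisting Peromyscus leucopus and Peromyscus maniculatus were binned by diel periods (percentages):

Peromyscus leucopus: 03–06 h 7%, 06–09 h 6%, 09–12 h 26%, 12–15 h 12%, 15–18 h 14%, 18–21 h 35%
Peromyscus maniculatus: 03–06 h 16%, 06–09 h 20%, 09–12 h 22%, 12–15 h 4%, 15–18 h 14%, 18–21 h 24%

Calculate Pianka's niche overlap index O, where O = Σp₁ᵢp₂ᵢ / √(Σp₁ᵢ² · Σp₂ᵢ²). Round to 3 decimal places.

Convert percentages to proportions (divide by 100).
Σ p₁ᵢp₂ᵢ = 0.0112 + 0.0120 + 0.0572 + 0.0048 + 0.0196 + 0.0840 = 0.1888
Σp_1ᵢ² = 0.07² + 0.06² + 0.26² + 0.12² + 0.14² + 0.35² = 0.0049 + 0.0036 + 0.0676 + 0.0144 + 0.0196 + 0.1225 = 0.2326
Σp_2ᵢ² = 0.16² + 0.20² + 0.22² + 0.04² + 0.14² + 0.24² = 0.0256 + 0.0400 + 0.0484 + 0.0016 + 0.0196 + 0.0576 = 0.1928
O = 0.1888 / √(0.2326 × 0.1928) = 0.1888 / 0.211767 = 0.89155

0.892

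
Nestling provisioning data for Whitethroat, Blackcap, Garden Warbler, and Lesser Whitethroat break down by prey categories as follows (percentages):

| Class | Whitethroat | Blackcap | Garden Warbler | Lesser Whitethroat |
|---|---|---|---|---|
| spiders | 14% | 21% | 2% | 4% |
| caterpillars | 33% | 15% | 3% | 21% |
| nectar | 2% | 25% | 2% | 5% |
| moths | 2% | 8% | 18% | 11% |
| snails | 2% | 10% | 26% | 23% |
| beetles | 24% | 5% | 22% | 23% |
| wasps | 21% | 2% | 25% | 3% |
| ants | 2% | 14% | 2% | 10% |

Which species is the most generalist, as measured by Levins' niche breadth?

Convert percentages to proportions (divide by 100).
Σp_Whitᵢ² = 0.14² + 0.33² + 0.02² + 0.02² + 0.02² + 0.24² + 0.21² + 0.02² = 0.0196 + 0.1089 + 0.0004 + 0.0004 + 0.0004 + 0.0576 + 0.0441 + 0.0004 = 0.2318
B_Whit = 1 / 0.2318 = 4.3141
Σp_Blacᵢ² = 0.21² + 0.15² + 0.25² + 0.08² + 0.10² + 0.05² + 0.02² + 0.14² = 0.0441 + 0.0225 + 0.0625 + 0.0064 + 0.0100 + 0.0025 + 0.0004 + 0.0196 = 0.1680
B_Blac = 1 / 0.1680 = 5.9524
Σp_Gardᵢ² = 0.02² + 0.03² + 0.02² + 0.18² + 0.26² + 0.22² + 0.25² + 0.02² = 0.0004 + 0.0009 + 0.0004 + 0.0324 + 0.0676 + 0.0484 + 0.0625 + 0.0004 = 0.2130
B_Gard = 1 / 0.2130 = 4.6948
Σp_Lessᵢ² = 0.04² + 0.21² + 0.05² + 0.11² + 0.23² + 0.23² + 0.03² + 0.10² = 0.0016 + 0.0441 + 0.0025 + 0.0121 + 0.0529 + 0.0529 + 0.0009 + 0.0100 = 0.1770
B_Less = 1 / 0.1770 = 5.6497
Highest B → broadest niche (most generalist): Blackcap (B = 5.95).

Blackcap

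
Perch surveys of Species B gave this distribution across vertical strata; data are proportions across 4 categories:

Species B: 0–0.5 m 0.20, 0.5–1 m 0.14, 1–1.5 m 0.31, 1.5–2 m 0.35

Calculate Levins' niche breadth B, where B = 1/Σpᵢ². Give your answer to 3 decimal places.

3.595

Σpᵢ² = 0.20² + 0.14² + 0.31² + 0.35² = 0.0400 + 0.0196 + 0.0961 + 0.1225 = 0.2782
B = 1 / 0.2782 = 3.59454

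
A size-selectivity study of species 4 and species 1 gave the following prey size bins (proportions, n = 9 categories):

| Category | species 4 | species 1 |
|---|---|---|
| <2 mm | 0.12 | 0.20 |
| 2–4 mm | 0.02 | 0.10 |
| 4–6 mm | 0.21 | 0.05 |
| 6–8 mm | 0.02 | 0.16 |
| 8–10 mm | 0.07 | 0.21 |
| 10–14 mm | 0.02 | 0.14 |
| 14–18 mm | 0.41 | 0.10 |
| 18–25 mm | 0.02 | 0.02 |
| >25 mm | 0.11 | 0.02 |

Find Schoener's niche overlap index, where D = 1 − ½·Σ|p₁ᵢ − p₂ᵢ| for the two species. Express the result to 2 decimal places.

0.44

Σ|p₁ᵢ − p₂ᵢ| = 0.08 + 0.08 + 0.16 + 0.14 + 0.14 + 0.12 + 0.31 + 0.00 + 0.09 = 1.12
D = 1 − ½ × 1.12 = 1 − 0.560 = 0.4400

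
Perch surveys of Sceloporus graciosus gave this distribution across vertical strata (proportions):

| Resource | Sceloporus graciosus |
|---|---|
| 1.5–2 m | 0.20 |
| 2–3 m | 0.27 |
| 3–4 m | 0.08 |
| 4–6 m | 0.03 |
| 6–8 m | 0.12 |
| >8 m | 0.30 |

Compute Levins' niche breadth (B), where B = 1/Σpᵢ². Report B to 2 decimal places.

Σpᵢ² = 0.20² + 0.27² + 0.08² + 0.03² + 0.12² + 0.30² = 0.0400 + 0.0729 + 0.0064 + 0.0009 + 0.0144 + 0.0900 = 0.2246
B = 1 / 0.2246 = 4.4524

4.45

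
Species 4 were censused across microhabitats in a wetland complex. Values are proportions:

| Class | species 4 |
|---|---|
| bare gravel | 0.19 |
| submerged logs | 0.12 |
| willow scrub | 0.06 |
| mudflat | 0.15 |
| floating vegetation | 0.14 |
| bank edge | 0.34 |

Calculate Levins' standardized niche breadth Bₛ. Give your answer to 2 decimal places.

Σpᵢ² = 0.19² + 0.12² + 0.06² + 0.15² + 0.14² + 0.34² = 0.0361 + 0.0144 + 0.0036 + 0.0225 + 0.0196 + 0.1156 = 0.2118
B = 1 / 0.2118 = 4.7214
Bₛ = (B − 1)/(n − 1) = (4.7214 − 1)/(6 − 1) = 3.7214/5 = 0.7443

0.74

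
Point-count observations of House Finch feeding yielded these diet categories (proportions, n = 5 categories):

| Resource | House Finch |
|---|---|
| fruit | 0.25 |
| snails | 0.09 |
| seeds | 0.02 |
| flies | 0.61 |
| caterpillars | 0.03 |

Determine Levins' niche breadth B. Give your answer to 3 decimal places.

Σpᵢ² = 0.25² + 0.09² + 0.02² + 0.61² + 0.03² = 0.0625 + 0.0081 + 0.0004 + 0.3721 + 0.0009 = 0.4440
B = 1 / 0.4440 = 2.25225

2.252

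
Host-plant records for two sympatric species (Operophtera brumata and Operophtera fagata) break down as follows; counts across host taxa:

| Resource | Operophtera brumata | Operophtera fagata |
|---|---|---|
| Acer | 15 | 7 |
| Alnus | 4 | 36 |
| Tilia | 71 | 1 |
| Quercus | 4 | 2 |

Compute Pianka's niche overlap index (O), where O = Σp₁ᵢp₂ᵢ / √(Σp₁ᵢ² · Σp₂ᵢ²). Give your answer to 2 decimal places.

0.12

Proportions for Operophtera brumata (n=94): 15/94=0.1596, 4/94=0.0426, 71/94=0.7553, 4/94=0.0426
Proportions for Operophtera fagata (n=46): 7/46=0.1522, 36/46=0.7826, 1/46=0.0217, 2/46=0.0435
Σ p₁ᵢp₂ᵢ = 0.024291 + 0.033339 + 0.016390 + 0.001853 = 0.075873
Σp_1ᵢ² = 0.1596² + 0.0426² + 0.7553² + 0.0426² = 0.025472 + 0.001815 + 0.570478 + 0.001815 = 0.599580
Σp_2ᵢ² = 0.1522² + 0.7826² + 0.0217² + 0.0435² = 0.023165 + 0.612463 + 0.000471 + 0.001892 = 0.637991
O = 0.075873 / √(0.599580 × 0.637991) = 0.075873 / 0.6184874 = 0.1227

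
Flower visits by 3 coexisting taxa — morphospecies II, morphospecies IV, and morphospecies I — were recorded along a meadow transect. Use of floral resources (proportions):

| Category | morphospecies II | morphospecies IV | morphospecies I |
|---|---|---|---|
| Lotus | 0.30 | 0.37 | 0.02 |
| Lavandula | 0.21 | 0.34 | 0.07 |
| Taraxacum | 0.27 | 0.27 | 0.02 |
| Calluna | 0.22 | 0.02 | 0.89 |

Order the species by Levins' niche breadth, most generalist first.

Σp_IIᵢ² = 0.30² + 0.21² + 0.27² + 0.22² = 0.0900 + 0.0441 + 0.0729 + 0.0484 = 0.2554
B_II = 1 / 0.2554 = 3.9154
Σp_IVᵢ² = 0.37² + 0.34² + 0.27² + 0.02² = 0.1369 + 0.1156 + 0.0729 + 0.0004 = 0.3258
B_IV = 1 / 0.3258 = 3.0694
Σp_Iᵢ² = 0.02² + 0.07² + 0.02² + 0.89² = 0.0004 + 0.0049 + 0.0004 + 0.7921 = 0.7978
B_I = 1 / 0.7978 = 1.2534
Ranking by B (broadest → narrowest): morphospecies II (3.92) > morphospecies IV (3.07) > morphospecies I (1.25)

morphospecies II > morphospecies IV > morphospecies I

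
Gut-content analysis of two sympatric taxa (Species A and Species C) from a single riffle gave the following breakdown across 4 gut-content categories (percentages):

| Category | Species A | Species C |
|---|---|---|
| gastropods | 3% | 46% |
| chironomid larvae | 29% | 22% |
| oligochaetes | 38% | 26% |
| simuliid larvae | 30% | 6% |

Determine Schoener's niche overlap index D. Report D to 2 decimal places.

0.57

Convert percentages to proportions (divide by 100).
Σ|p₁ᵢ − p₂ᵢ| = 0.43 + 0.07 + 0.12 + 0.24 = 0.86
D = 1 − ½ × 0.86 = 1 − 0.430 = 0.5700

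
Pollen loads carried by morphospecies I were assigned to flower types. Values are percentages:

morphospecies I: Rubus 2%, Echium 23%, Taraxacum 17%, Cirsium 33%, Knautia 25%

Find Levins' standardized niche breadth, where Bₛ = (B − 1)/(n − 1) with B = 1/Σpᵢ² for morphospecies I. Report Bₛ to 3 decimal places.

0.736

Convert percentages to proportions (divide by 100).
Σpᵢ² = 0.02² + 0.23² + 0.17² + 0.33² + 0.25² = 0.0004 + 0.0529 + 0.0289 + 0.1089 + 0.0625 = 0.2536
B = 1 / 0.2536 = 3.94322
Bₛ = (B − 1)/(n − 1) = (3.94322 − 1)/(5 − 1) = 2.94322/4 = 0.73581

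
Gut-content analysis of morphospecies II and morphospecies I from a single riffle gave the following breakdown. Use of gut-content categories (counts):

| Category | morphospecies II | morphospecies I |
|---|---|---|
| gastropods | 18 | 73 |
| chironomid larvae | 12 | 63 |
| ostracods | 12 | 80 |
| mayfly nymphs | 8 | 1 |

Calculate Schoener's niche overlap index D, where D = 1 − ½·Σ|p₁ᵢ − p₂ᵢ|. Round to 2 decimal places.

Proportions for morphospecies II (n=50): 18/50=0.3600, 12/50=0.2400, 12/50=0.2400, 8/50=0.1600
Proportions for morphospecies I (n=217): 73/217=0.3364, 63/217=0.2903, 80/217=0.3687, 1/217=0.0046
Σ|p₁ᵢ − p₂ᵢ| = 0.0236 + 0.0503 + 0.1287 + 0.1554 = 0.3580
D = 1 − ½ × 0.3580 = 1 − 0.17900 = 0.82100

0.82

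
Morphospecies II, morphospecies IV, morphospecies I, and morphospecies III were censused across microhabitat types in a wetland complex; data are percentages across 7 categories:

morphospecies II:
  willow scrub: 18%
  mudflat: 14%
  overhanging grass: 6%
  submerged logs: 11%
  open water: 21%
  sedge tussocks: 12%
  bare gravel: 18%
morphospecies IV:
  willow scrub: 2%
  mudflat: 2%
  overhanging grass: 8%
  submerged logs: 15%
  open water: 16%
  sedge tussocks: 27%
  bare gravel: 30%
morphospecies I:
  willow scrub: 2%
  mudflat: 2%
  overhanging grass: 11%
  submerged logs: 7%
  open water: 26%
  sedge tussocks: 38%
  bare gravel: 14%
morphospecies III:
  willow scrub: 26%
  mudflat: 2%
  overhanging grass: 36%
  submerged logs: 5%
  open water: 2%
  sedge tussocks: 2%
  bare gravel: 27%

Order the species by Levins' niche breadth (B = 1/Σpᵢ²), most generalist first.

Convert percentages to proportions (divide by 100).
Σp_IIᵢ² = 0.18² + 0.14² + 0.06² + 0.11² + 0.21² + 0.12² + 0.18² = 0.0324 + 0.0196 + 0.0036 + 0.0121 + 0.0441 + 0.0144 + 0.0324 = 0.1586
B_II = 1 / 0.1586 = 6.3052
Σp_IVᵢ² = 0.02² + 0.02² + 0.08² + 0.15² + 0.16² + 0.27² + 0.30² = 0.0004 + 0.0004 + 0.0064 + 0.0225 + 0.0256 + 0.0729 + 0.0900 = 0.2182
B_IV = 1 / 0.2182 = 4.5830
Σp_Iᵢ² = 0.02² + 0.02² + 0.11² + 0.07² + 0.26² + 0.38² + 0.14² = 0.0004 + 0.0004 + 0.0121 + 0.0049 + 0.0676 + 0.1444 + 0.0196 = 0.2494
B_I = 1 / 0.2494 = 4.0096
Σp_IIIᵢ² = 0.26² + 0.02² + 0.36² + 0.05² + 0.02² + 0.02² + 0.27² = 0.0676 + 0.0004 + 0.1296 + 0.0025 + 0.0004 + 0.0004 + 0.0729 = 0.2738
B_III = 1 / 0.2738 = 3.6523
Ranking by B (broadest → narrowest): morphospecies II (6.31) > morphospecies IV (4.58) > morphospecies I (4.01) > morphospecies III (3.65)

morphospecies II > morphospecies IV > morphospecies I > morphospecies III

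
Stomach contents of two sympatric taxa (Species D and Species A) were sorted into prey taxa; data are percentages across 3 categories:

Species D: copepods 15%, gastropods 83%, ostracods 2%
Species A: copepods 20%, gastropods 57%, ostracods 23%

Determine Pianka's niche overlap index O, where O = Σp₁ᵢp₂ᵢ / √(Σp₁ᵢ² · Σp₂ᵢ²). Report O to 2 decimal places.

0.93

Convert percentages to proportions (divide by 100).
Σ p₁ᵢp₂ᵢ = 0.0300 + 0.4731 + 0.0046 = 0.5077
Σp_1ᵢ² = 0.15² + 0.83² + 0.02² = 0.0225 + 0.6889 + 0.0004 = 0.7118
Σp_2ᵢ² = 0.20² + 0.57² + 0.23² = 0.0400 + 0.3249 + 0.0529 = 0.4178
O = 0.5077 / √(0.7118 × 0.4178) = 0.5077 / 0.54533 = 0.9310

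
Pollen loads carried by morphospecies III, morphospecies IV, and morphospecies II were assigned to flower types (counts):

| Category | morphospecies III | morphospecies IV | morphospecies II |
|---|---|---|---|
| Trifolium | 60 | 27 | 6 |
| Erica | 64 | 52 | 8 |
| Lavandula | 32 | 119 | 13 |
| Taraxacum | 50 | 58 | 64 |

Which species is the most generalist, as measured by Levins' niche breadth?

Proportions for morphospecies III (n=206): 60/206=0.2913, 64/206=0.3107, 32/206=0.1553, 50/206=0.2427
Proportions for morphospecies IV (n=256): 27/256=0.1055, 52/256=0.2031, 119/256=0.4648, 58/256=0.2266
Proportions for morphospecies II (n=91): 6/91=0.0659, 8/91=0.0879, 13/91=0.1429, 64/91=0.7033
Σp_IIIᵢ² = 0.2913² + 0.3107² + 0.1553² + 0.2427² = 0.084856 + 0.096534 + 0.024118 + 0.058903 = 0.264411
B_III = 1 / 0.264411 = 3.7820
Σp_IVᵢ² = 0.1055² + 0.2031² + 0.4648² + 0.2266² = 0.011130 + 0.041250 + 0.216039 + 0.051348 = 0.319767
B_IV = 1 / 0.319767 = 3.1273
Σp_IIᵢ² = 0.0659² + 0.0879² + 0.1429² + 0.7033² = 0.004343 + 0.007726 + 0.020420 + 0.494631 = 0.527120
B_II = 1 / 0.527120 = 1.8971
Highest B → broadest niche (most generalist): morphospecies III (B = 3.78).

morphospecies III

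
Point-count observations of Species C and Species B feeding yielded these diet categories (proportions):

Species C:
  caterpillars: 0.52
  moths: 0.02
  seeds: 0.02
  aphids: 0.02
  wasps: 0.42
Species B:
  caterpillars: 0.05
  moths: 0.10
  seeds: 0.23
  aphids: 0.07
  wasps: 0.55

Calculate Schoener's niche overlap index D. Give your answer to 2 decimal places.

0.53

Σ|p₁ᵢ − p₂ᵢ| = 0.47 + 0.08 + 0.21 + 0.05 + 0.13 = 0.94
D = 1 − ½ × 0.94 = 1 − 0.470 = 0.5300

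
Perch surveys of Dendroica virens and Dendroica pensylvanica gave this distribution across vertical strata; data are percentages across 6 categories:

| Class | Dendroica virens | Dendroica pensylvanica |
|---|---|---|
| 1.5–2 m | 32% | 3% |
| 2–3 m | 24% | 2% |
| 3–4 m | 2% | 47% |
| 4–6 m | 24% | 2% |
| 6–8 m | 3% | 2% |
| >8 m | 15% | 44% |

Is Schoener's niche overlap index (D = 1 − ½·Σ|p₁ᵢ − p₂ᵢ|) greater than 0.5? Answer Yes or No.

No

Convert percentages to proportions (divide by 100).
Σ|p₁ᵢ − p₂ᵢ| = 0.29 + 0.22 + 0.45 + 0.22 + 0.01 + 0.29 = 1.48
D = 1 − ½ × 1.48 = 1 − 0.740 = 0.2600
D = 0.2600 < 0.5 → No.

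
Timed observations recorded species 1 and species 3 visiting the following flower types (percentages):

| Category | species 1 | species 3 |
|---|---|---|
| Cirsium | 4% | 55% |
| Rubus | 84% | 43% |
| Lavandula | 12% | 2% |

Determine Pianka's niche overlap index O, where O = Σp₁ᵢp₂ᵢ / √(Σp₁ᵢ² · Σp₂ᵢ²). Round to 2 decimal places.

0.65

Convert percentages to proportions (divide by 100).
Σ p₁ᵢp₂ᵢ = 0.0220 + 0.3612 + 0.0024 = 0.3856
Σp_1ᵢ² = 0.04² + 0.84² + 0.12² = 0.0016 + 0.7056 + 0.0144 = 0.7216
Σp_2ᵢ² = 0.55² + 0.43² + 0.02² = 0.3025 + 0.1849 + 0.0004 = 0.4878
O = 0.3856 / √(0.7216 × 0.4878) = 0.3856 / 0.59329 = 0.6499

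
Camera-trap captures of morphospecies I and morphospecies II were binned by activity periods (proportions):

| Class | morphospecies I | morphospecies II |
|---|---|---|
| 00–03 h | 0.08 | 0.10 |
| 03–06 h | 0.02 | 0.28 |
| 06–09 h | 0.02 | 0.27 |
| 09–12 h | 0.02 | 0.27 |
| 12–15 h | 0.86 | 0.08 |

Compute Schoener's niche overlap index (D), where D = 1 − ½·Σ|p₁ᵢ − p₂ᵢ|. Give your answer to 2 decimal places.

0.22

Σ|p₁ᵢ − p₂ᵢ| = 0.02 + 0.26 + 0.25 + 0.25 + 0.78 = 1.56
D = 1 − ½ × 1.56 = 1 − 0.780 = 0.2200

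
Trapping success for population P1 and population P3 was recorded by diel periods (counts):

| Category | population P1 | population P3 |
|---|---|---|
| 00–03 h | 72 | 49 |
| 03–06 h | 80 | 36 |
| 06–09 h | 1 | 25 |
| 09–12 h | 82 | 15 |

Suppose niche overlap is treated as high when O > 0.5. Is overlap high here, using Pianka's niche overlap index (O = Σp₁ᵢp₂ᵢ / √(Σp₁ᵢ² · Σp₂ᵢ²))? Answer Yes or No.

Yes

Proportions for population P1 (n=235): 72/235=0.3064, 80/235=0.3404, 1/235=0.0043, 82/235=0.3489
Proportions for population P3 (n=125): 49/125=0.3920, 36/125=0.2880, 25/125=0.2000, 15/125=0.1200
Σ p₁ᵢp₂ᵢ = 0.120109 + 0.098035 + 0.000860 + 0.041868 = 0.260872
Σp_1ᵢ² = 0.3064² + 0.3404² + 0.0043² + 0.3489² = 0.093881 + 0.115872 + 0.000018 + 0.121731 = 0.331502
Σp_2ᵢ² = 0.3920² + 0.2880² + 0.2000² + 0.1200² = 0.153664 + 0.082944 + 0.040000 + 0.014400 = 0.291008
O = 0.260872 / √(0.331502 × 0.291008) = 0.260872 / 0.3105958 = 0.8399
O = 0.8399 > 0.5 → Yes.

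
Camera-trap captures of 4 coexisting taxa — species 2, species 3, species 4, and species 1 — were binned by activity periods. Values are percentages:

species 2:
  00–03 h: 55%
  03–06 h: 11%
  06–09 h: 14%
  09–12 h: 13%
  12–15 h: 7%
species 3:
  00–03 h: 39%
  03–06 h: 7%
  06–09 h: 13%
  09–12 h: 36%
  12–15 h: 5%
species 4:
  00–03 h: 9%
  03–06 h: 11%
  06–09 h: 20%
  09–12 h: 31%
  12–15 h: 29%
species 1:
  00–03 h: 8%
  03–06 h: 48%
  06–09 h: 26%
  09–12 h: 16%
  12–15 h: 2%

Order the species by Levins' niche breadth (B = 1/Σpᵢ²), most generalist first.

species 4 > species 3 > species 1 > species 2

Convert percentages to proportions (divide by 100).
Σp_2ᵢ² = 0.55² + 0.11² + 0.14² + 0.13² + 0.07² = 0.3025 + 0.0121 + 0.0196 + 0.0169 + 0.0049 = 0.3560
B_2 = 1 / 0.3560 = 2.8090
Σp_3ᵢ² = 0.39² + 0.07² + 0.13² + 0.36² + 0.05² = 0.1521 + 0.0049 + 0.0169 + 0.1296 + 0.0025 = 0.3060
B_3 = 1 / 0.3060 = 3.2680
Σp_4ᵢ² = 0.09² + 0.11² + 0.20² + 0.31² + 0.29² = 0.0081 + 0.0121 + 0.0400 + 0.0961 + 0.0841 = 0.2404
B_4 = 1 / 0.2404 = 4.1597
Σp_1ᵢ² = 0.08² + 0.48² + 0.26² + 0.16² + 0.02² = 0.0064 + 0.2304 + 0.0676 + 0.0256 + 0.0004 = 0.3304
B_1 = 1 / 0.3304 = 3.0266
Ranking by B (broadest → narrowest): species 4 (4.16) > species 3 (3.27) > species 1 (3.03) > species 2 (2.81)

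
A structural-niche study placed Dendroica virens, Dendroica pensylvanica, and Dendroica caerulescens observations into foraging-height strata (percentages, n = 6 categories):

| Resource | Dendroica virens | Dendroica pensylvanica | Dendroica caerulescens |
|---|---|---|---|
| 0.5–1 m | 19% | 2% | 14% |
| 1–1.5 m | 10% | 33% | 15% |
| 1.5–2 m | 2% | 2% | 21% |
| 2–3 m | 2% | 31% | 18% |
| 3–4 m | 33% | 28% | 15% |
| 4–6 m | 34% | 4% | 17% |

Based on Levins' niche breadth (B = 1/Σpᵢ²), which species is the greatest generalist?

Convert percentages to proportions (divide by 100).
Σp_vireᵢ² = 0.19² + 0.10² + 0.02² + 0.02² + 0.33² + 0.34² = 0.0361 + 0.0100 + 0.0004 + 0.0004 + 0.1089 + 0.1156 = 0.2714
B_vire = 1 / 0.2714 = 3.6846
Σp_pensᵢ² = 0.02² + 0.33² + 0.02² + 0.31² + 0.28² + 0.04² = 0.0004 + 0.1089 + 0.0004 + 0.0961 + 0.0784 + 0.0016 = 0.2858
B_pens = 1 / 0.2858 = 3.4990
Σp_caerᵢ² = 0.14² + 0.15² + 0.21² + 0.18² + 0.15² + 0.17² = 0.0196 + 0.0225 + 0.0441 + 0.0324 + 0.0225 + 0.0289 = 0.1700
B_caer = 1 / 0.1700 = 5.8824
Highest B → broadest niche (most generalist): Dendroica caerulescens (B = 5.88).

Dendroica caerulescens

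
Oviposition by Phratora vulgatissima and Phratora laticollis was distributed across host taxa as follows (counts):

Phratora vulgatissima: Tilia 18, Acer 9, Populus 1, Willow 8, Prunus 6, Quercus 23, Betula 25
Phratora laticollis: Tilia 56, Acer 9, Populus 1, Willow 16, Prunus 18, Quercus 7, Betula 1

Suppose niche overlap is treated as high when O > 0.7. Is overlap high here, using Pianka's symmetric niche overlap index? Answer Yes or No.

Proportions for Phratora vulgatissima (n=90): 18/90=0.2000, 9/90=0.1000, 1/90=0.0111, 8/90=0.0889, 6/90=0.0667, 23/90=0.2556, 25/90=0.2778
Proportions for Phratora laticollis (n=108): 56/108=0.5185, 9/108=0.0833, 1/108=0.0093, 16/108=0.1481, 18/108=0.1667, 7/108=0.0648, 1/108=0.0093
Σ p₁ᵢp₂ᵢ = 0.103700 + 0.008330 + 0.000103 + 0.013166 + 0.011119 + 0.016563 + 0.002584 = 0.155565
Σp_1ᵢ² = 0.2000² + 0.1000² + 0.0111² + 0.0889² + 0.0667² + 0.2556² + 0.2778² = 0.040000 + 0.010000 + 0.000123 + 0.007903 + 0.004449 + 0.065331 + 0.077173 = 0.204979
Σp_2ᵢ² = 0.5185² + 0.0833² + 0.0093² + 0.1481² + 0.1667² + 0.0648² + 0.0093² = 0.268842 + 0.006939 + 0.000086 + 0.021934 + 0.027789 + 0.004199 + 0.000086 = 0.329875
O = 0.155565 / √(0.204979 × 0.329875) = 0.155565 / 0.2600336 = 0.5982
O = 0.5982 < 0.7 → No.

No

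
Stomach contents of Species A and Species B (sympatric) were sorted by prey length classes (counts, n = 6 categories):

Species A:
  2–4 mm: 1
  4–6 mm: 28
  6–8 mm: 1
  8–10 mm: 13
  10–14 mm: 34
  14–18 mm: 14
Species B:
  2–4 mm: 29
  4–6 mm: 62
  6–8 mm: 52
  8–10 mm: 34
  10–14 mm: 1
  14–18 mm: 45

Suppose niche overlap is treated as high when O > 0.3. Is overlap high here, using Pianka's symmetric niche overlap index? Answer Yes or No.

Proportions for Species A (n=91): 1/91=0.0110, 28/91=0.3077, 1/91=0.0110, 13/91=0.1429, 34/91=0.3736, 14/91=0.1538
Proportions for Species B (n=223): 29/223=0.1300, 62/223=0.2780, 52/223=0.2332, 34/223=0.1525, 1/223=0.0045, 45/223=0.2018
Σ p₁ᵢp₂ᵢ = 0.001430 + 0.085541 + 0.002565 + 0.021792 + 0.001681 + 0.031037 = 0.144046
Σp_1ᵢ² = 0.0110² + 0.3077² + 0.0110² + 0.1429² + 0.3736² + 0.1538² = 0.000121 + 0.094679 + 0.000121 + 0.020420 + 0.139577 + 0.023654 = 0.278572
Σp_2ᵢ² = 0.1300² + 0.2780² + 0.2332² + 0.1525² + 0.0045² + 0.2018² = 0.016900 + 0.077284 + 0.054382 + 0.023256 + 0.000020 + 0.040723 = 0.212565
O = 0.144046 / √(0.278572 × 0.212565) = 0.144046 / 0.2433406 = 0.5920
O = 0.5920 > 0.3 → Yes.

Yes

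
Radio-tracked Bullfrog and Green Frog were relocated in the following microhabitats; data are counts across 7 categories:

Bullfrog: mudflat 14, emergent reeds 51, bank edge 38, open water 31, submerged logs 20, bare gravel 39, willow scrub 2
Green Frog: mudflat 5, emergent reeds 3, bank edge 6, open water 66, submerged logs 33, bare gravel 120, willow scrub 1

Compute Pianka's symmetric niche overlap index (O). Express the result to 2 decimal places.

Proportions for Bullfrog (n=195): 14/195=0.0718, 51/195=0.2615, 38/195=0.1949, 31/195=0.1590, 20/195=0.1026, 39/195=0.2000, 2/195=0.0103
Proportions for Green Frog (n=234): 5/234=0.0214, 3/234=0.0128, 6/234=0.0256, 66/234=0.2821, 33/234=0.1410, 120/234=0.5128, 1/234=0.0043
Σ p₁ᵢp₂ᵢ = 0.001537 + 0.003347 + 0.004989 + 0.044854 + 0.014467 + 0.102560 + 0.000044 = 0.171798
Σp_1ᵢ² = 0.0718² + 0.2615² + 0.1949² + 0.1590² + 0.1026² + 0.2000² + 0.0103² = 0.005155 + 0.068382 + 0.037986 + 0.025281 + 0.010527 + 0.040000 + 0.000106 = 0.187437
Σp_2ᵢ² = 0.0214² + 0.0128² + 0.0256² + 0.2821² + 0.1410² + 0.5128² + 0.0043² = 0.000458 + 0.000164 + 0.000655 + 0.079580 + 0.019881 + 0.262964 + 0.000018 = 0.363720
O = 0.171798 / √(0.187437 × 0.363720) = 0.171798 / 0.2611026 = 0.6580

0.66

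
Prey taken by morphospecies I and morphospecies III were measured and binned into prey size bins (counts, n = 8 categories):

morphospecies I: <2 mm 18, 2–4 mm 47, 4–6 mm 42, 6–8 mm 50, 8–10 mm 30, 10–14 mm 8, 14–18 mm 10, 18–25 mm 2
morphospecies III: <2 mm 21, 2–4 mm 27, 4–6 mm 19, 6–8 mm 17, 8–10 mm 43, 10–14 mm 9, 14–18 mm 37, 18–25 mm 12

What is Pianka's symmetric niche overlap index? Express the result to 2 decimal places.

Proportions for morphospecies I (n=207): 18/207=0.0870, 47/207=0.2271, 42/207=0.2029, 50/207=0.2415, 30/207=0.1449, 8/207=0.0386, 10/207=0.0483, 2/207=0.0097
Proportions for morphospecies III (n=185): 21/185=0.1135, 27/185=0.1459, 19/185=0.1027, 17/185=0.0919, 43/185=0.2324, 9/185=0.0486, 37/185=0.2000, 12/185=0.0649
Σ p₁ᵢp₂ᵢ = 0.009875 + 0.033134 + 0.020838 + 0.022194 + 0.033675 + 0.001876 + 0.009660 + 0.000630 = 0.131882
Σp_1ᵢ² = 0.0870² + 0.2271² + 0.2029² + 0.2415² + 0.1449² + 0.0386² + 0.0483² + 0.0097² = 0.007569 + 0.051574 + 0.041168 + 0.058322 + 0.020996 + 0.001490 + 0.002333 + 0.000094 = 0.183546
Σp_2ᵢ² = 0.1135² + 0.1459² + 0.1027² + 0.0919² + 0.2324² + 0.0486² + 0.2000² + 0.0649² = 0.012882 + 0.021287 + 0.010547 + 0.008446 + 0.054010 + 0.002362 + 0.040000 + 0.004212 = 0.153746
O = 0.131882 / √(0.183546 × 0.153746) = 0.131882 / 0.1679865 = 0.7851

0.79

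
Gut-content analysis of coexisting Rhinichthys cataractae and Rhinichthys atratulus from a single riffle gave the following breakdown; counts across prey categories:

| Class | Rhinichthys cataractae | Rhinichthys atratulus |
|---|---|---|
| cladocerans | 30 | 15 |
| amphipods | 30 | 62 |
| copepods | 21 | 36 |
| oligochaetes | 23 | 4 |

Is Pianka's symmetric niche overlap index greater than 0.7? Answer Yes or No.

Yes

Proportions for Rhinichthys cataractae (n=104): 30/104=0.2885, 30/104=0.2885, 21/104=0.2019, 23/104=0.2212
Proportions for Rhinichthys atratulus (n=117): 15/117=0.1282, 62/117=0.5299, 36/117=0.3077, 4/117=0.0342
Σ p₁ᵢp₂ᵢ = 0.036986 + 0.152876 + 0.062125 + 0.007565 = 0.259552
Σp_1ᵢ² = 0.2885² + 0.2885² + 0.2019² + 0.2212² = 0.083232 + 0.083232 + 0.040764 + 0.048929 = 0.256157
Σp_2ᵢ² = 0.1282² + 0.5299² + 0.3077² + 0.0342² = 0.016435 + 0.280794 + 0.094679 + 0.001170 = 0.393078
O = 0.259552 / √(0.256157 × 0.393078) = 0.259552 / 0.3173164 = 0.8180
O = 0.8180 > 0.7 → Yes.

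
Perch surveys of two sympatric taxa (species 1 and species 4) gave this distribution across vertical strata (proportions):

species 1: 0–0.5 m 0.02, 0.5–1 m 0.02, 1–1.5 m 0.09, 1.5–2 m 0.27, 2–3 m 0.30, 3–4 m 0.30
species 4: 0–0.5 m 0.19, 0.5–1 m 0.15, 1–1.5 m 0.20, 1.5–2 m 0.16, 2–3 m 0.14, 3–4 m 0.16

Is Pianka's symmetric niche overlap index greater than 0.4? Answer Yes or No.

Σ p₁ᵢp₂ᵢ = 0.0038 + 0.0030 + 0.0180 + 0.0432 + 0.0420 + 0.0480 = 0.1580
Σp_1ᵢ² = 0.02² + 0.02² + 0.09² + 0.27² + 0.30² + 0.30² = 0.0004 + 0.0004 + 0.0081 + 0.0729 + 0.0900 + 0.0900 = 0.2618
Σp_2ᵢ² = 0.19² + 0.15² + 0.20² + 0.16² + 0.14² + 0.16² = 0.0361 + 0.0225 + 0.0400 + 0.0256 + 0.0196 + 0.0256 = 0.1694
O = 0.1580 / √(0.2618 × 0.1694) = 0.1580 / 0.21059 = 0.7503
O = 0.7503 > 0.4 → Yes.

Yes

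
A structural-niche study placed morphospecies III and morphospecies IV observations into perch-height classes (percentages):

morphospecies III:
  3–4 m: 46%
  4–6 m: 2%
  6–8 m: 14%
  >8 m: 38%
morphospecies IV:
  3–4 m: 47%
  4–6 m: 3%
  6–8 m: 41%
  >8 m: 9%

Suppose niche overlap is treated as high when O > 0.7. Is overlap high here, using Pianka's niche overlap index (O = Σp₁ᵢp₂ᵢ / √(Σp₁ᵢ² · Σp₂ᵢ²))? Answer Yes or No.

Yes

Convert percentages to proportions (divide by 100).
Σ p₁ᵢp₂ᵢ = 0.2162 + 0.0006 + 0.0574 + 0.0342 = 0.3084
Σp_1ᵢ² = 0.46² + 0.02² + 0.14² + 0.38² = 0.2116 + 0.0004 + 0.0196 + 0.1444 = 0.3760
Σp_2ᵢ² = 0.47² + 0.03² + 0.41² + 0.09² = 0.2209 + 0.0009 + 0.1681 + 0.0081 = 0.3980
O = 0.3084 / √(0.3760 × 0.3980) = 0.3084 / 0.38684 = 0.7972
O = 0.7972 > 0.7 → Yes.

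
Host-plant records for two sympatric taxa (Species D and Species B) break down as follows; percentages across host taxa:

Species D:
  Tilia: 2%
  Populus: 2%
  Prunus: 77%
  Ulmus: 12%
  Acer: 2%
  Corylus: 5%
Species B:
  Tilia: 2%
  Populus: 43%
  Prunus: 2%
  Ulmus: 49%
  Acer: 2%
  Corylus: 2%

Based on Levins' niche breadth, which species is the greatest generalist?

Convert percentages to proportions (divide by 100).
Σp_Dᵢ² = 0.02² + 0.02² + 0.77² + 0.12² + 0.02² + 0.05² = 0.0004 + 0.0004 + 0.5929 + 0.0144 + 0.0004 + 0.0025 = 0.6110
B_D = 1 / 0.6110 = 1.6367
Σp_Bᵢ² = 0.02² + 0.43² + 0.02² + 0.49² + 0.02² + 0.02² = 0.0004 + 0.1849 + 0.0004 + 0.2401 + 0.0004 + 0.0004 = 0.4266
B_B = 1 / 0.4266 = 2.3441
Highest B → broadest niche (most generalist): Species B (B = 2.34).

Species B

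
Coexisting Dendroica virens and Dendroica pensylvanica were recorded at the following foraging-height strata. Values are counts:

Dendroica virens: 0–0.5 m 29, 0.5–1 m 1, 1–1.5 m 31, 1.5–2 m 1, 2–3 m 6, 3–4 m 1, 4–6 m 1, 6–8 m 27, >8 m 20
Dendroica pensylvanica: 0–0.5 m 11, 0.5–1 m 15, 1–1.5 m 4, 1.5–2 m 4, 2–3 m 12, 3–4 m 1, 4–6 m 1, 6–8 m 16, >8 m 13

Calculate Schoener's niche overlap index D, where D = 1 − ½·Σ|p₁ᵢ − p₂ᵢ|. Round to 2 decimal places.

0.66

Proportions for Dendroica virens (n=117): 29/117=0.2479, 1/117=0.0085, 31/117=0.2650, 1/117=0.0085, 6/117=0.0513, 1/117=0.0085, 1/117=0.0085, 27/117=0.2308, 20/117=0.1709
Proportions for Dendroica pensylvanica (n=77): 11/77=0.1429, 15/77=0.1948, 4/77=0.0519, 4/77=0.0519, 12/77=0.1558, 1/77=0.0130, 1/77=0.0130, 16/77=0.2078, 13/77=0.1688
Σ|p₁ᵢ − p₂ᵢ| = 0.1050 + 0.1863 + 0.2131 + 0.0434 + 0.1045 + 0.0045 + 0.0045 + 0.0230 + 0.0021 = 0.6864
D = 1 − ½ × 0.6864 = 1 − 0.34320 = 0.65680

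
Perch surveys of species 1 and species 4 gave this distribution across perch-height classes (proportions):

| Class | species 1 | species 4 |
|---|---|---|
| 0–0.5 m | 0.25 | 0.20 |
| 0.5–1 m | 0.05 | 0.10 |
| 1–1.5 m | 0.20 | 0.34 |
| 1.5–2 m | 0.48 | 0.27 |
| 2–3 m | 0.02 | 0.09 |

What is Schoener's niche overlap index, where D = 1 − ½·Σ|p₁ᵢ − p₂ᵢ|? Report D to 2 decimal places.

Σ|p₁ᵢ − p₂ᵢ| = 0.05 + 0.05 + 0.14 + 0.21 + 0.07 = 0.52
D = 1 − ½ × 0.52 = 1 − 0.260 = 0.7400

0.74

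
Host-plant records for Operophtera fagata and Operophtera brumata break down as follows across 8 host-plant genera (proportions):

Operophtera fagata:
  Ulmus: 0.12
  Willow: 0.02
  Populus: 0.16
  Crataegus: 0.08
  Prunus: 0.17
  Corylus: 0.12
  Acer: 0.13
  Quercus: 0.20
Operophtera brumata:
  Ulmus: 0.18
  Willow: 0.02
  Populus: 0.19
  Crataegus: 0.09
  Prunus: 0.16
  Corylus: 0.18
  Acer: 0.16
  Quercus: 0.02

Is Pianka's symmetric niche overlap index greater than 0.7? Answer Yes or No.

Σ p₁ᵢp₂ᵢ = 0.0216 + 0.0004 + 0.0304 + 0.0072 + 0.0272 + 0.0216 + 0.0208 + 0.0040 = 0.1332
Σp_1ᵢ² = 0.12² + 0.02² + 0.16² + 0.08² + 0.17² + 0.12² + 0.13² + 0.20² = 0.0144 + 0.0004 + 0.0256 + 0.0064 + 0.0289 + 0.0144 + 0.0169 + 0.0400 = 0.1470
Σp_2ᵢ² = 0.18² + 0.02² + 0.19² + 0.09² + 0.16² + 0.18² + 0.16² + 0.02² = 0.0324 + 0.0004 + 0.0361 + 0.0081 + 0.0256 + 0.0324 + 0.0256 + 0.0004 = 0.1610
O = 0.1332 / √(0.1470 × 0.1610) = 0.1332 / 0.15384 = 0.8658
O = 0.8658 > 0.7 → Yes.

Yes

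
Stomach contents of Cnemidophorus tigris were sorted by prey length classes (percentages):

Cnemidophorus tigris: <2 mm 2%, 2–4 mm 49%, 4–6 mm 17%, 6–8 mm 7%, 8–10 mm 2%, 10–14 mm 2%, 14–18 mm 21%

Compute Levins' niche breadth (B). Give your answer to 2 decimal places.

Convert percentages to proportions (divide by 100).
Σpᵢ² = 0.02² + 0.49² + 0.17² + 0.07² + 0.02² + 0.02² + 0.21² = 0.0004 + 0.2401 + 0.0289 + 0.0049 + 0.0004 + 0.0004 + 0.0441 = 0.3192
B = 1 / 0.3192 = 3.1328

3.13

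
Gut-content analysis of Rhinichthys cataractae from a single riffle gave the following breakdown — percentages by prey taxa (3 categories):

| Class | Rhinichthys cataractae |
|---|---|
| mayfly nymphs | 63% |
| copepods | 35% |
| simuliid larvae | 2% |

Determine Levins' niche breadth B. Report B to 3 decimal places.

1.924

Convert percentages to proportions (divide by 100).
Σpᵢ² = 0.63² + 0.35² + 0.02² = 0.3969 + 0.1225 + 0.0004 = 0.5198
B = 1 / 0.5198 = 1.92382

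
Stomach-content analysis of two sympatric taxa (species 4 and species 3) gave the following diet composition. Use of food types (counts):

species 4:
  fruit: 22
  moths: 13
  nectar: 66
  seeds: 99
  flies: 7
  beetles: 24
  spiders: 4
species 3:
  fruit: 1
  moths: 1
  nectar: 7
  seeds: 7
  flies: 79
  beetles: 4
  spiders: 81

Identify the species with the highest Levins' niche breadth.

Proportions for species 4 (n=235): 22/235=0.0936, 13/235=0.0553, 66/235=0.2809, 99/235=0.4213, 7/235=0.0298, 24/235=0.1021, 4/235=0.0170
Proportions for species 3 (n=180): 1/180=0.0056, 1/180=0.0056, 7/180=0.0389, 7/180=0.0389, 79/180=0.4389, 4/180=0.0222, 81/180=0.4500
Σp_4ᵢ² = 0.0936² + 0.0553² + 0.2809² + 0.4213² + 0.0298² + 0.1021² + 0.0170² = 0.008761 + 0.003058 + 0.078905 + 0.177494 + 0.000888 + 0.010424 + 0.000289 = 0.279819
B_4 = 1 / 0.279819 = 3.5737
Σp_3ᵢ² = 0.0056² + 0.0056² + 0.0389² + 0.0389² + 0.4389² + 0.0222² + 0.4500² = 0.000031 + 0.000031 + 0.001513 + 0.001513 + 0.192633 + 0.000493 + 0.202500 = 0.398714
B_3 = 1 / 0.398714 = 2.5081
Highest B → broadest niche (most generalist): species 4 (B = 3.57).

species 4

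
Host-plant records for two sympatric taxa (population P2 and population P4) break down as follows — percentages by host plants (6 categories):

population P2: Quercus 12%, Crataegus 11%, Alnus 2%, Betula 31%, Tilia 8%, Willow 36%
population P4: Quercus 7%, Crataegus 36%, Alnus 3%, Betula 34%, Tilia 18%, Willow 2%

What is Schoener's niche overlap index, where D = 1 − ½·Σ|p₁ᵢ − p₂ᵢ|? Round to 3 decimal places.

0.610

Convert percentages to proportions (divide by 100).
Σ|p₁ᵢ − p₂ᵢ| = 0.05 + 0.25 + 0.01 + 0.03 + 0.10 + 0.34 = 0.78
D = 1 − ½ × 0.78 = 1 − 0.390 = 0.61000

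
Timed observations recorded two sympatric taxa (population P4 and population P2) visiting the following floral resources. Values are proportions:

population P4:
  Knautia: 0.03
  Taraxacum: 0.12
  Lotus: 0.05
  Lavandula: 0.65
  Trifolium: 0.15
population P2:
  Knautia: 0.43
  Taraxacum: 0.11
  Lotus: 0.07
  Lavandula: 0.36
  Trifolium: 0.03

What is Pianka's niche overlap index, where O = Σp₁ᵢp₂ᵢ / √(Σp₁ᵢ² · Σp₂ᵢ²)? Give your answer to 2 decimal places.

0.68

Σ p₁ᵢp₂ᵢ = 0.0129 + 0.0132 + 0.0035 + 0.2340 + 0.0045 = 0.2681
Σp_1ᵢ² = 0.03² + 0.12² + 0.05² + 0.65² + 0.15² = 0.0009 + 0.0144 + 0.0025 + 0.4225 + 0.0225 = 0.4628
Σp_2ᵢ² = 0.43² + 0.11² + 0.07² + 0.36² + 0.03² = 0.1849 + 0.0121 + 0.0049 + 0.1296 + 0.0009 = 0.3324
O = 0.2681 / √(0.4628 × 0.3324) = 0.2681 / 0.39222 = 0.6835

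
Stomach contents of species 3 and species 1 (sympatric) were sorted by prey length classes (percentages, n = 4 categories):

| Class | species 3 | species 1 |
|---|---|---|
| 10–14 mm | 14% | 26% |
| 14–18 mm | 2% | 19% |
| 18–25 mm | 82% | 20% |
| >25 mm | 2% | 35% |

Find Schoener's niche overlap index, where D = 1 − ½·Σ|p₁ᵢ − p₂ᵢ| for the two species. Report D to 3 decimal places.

0.380

Convert percentages to proportions (divide by 100).
Σ|p₁ᵢ − p₂ᵢ| = 0.12 + 0.17 + 0.62 + 0.33 = 1.24
D = 1 − ½ × 1.24 = 1 − 0.620 = 0.38000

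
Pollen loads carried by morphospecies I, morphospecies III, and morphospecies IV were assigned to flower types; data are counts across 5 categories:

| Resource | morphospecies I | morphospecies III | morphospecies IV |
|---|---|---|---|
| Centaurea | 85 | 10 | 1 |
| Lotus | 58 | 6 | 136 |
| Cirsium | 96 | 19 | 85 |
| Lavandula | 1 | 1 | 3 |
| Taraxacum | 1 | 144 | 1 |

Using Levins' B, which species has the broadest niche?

morphospecies I

Proportions for morphospecies I (n=241): 85/241=0.3527, 58/241=0.2407, 96/241=0.3983, 1/241=0.0041, 1/241=0.0041
Proportions for morphospecies III (n=180): 10/180=0.0556, 6/180=0.0333, 19/180=0.1056, 1/180=0.0056, 144/180=0.8000
Proportions for morphospecies IV (n=226): 1/226=0.0044, 136/226=0.6018, 85/226=0.3761, 3/226=0.0133, 1/226=0.0044
Σp_Iᵢ² = 0.3527² + 0.2407² + 0.3983² + 0.0041² + 0.0041² = 0.124397 + 0.057936 + 0.158643 + 0.000017 + 0.000017 = 0.341010
B_I = 1 / 0.341010 = 2.9325
Σp_IIIᵢ² = 0.0556² + 0.0333² + 0.1056² + 0.0056² + 0.8000² = 0.003091 + 0.001109 + 0.011151 + 0.000031 + 0.640000 = 0.655382
B_III = 1 / 0.655382 = 1.5258
Σp_IVᵢ² = 0.0044² + 0.6018² + 0.3761² + 0.0133² + 0.0044² = 0.000019 + 0.362163 + 0.141451 + 0.000177 + 0.000019 = 0.503829
B_IV = 1 / 0.503829 = 1.9848
Highest B → broadest niche (most generalist): morphospecies I (B = 2.93).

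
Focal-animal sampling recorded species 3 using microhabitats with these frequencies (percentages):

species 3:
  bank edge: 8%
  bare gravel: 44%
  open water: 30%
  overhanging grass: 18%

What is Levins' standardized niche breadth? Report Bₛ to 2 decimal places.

0.70

Convert percentages to proportions (divide by 100).
Σpᵢ² = 0.08² + 0.44² + 0.30² + 0.18² = 0.0064 + 0.1936 + 0.0900 + 0.0324 = 0.3224
B = 1 / 0.3224 = 3.1017
Bₛ = (B − 1)/(n − 1) = (3.1017 − 1)/(4 − 1) = 2.1017/3 = 0.7006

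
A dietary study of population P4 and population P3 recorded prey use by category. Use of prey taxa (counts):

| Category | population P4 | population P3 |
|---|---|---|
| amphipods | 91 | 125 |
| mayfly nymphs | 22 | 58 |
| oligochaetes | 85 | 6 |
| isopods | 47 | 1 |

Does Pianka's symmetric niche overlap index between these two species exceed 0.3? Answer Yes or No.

Proportions for population P4 (n=245): 91/245=0.3714, 22/245=0.0898, 85/245=0.3469, 47/245=0.1918
Proportions for population P3 (n=190): 125/190=0.6579, 58/190=0.3053, 6/190=0.0316, 1/190=0.0053
Σ p₁ᵢp₂ᵢ = 0.244344 + 0.027416 + 0.010962 + 0.001017 = 0.283739
Σp_1ᵢ² = 0.3714² + 0.0898² + 0.3469² + 0.1918² = 0.137938 + 0.008064 + 0.120340 + 0.036787 = 0.303129
Σp_2ᵢ² = 0.6579² + 0.3053² + 0.0316² + 0.0053² = 0.432832 + 0.093208 + 0.000999 + 0.000028 = 0.527067
O = 0.283739 / √(0.303129 × 0.527067) = 0.283739 / 0.3997115 = 0.7099
O = 0.7099 > 0.3 → Yes.

Yes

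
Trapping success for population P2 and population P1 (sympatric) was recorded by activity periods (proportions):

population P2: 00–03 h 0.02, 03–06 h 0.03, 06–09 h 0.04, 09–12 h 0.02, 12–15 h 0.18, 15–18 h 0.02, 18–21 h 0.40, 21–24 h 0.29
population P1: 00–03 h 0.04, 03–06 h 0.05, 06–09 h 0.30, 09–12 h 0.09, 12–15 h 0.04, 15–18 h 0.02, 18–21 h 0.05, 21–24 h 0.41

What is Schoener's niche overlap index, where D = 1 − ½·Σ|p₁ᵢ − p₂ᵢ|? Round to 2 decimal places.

0.51

Σ|p₁ᵢ − p₂ᵢ| = 0.02 + 0.02 + 0.26 + 0.07 + 0.14 + 0.00 + 0.35 + 0.12 = 0.98
D = 1 − ½ × 0.98 = 1 − 0.490 = 0.5100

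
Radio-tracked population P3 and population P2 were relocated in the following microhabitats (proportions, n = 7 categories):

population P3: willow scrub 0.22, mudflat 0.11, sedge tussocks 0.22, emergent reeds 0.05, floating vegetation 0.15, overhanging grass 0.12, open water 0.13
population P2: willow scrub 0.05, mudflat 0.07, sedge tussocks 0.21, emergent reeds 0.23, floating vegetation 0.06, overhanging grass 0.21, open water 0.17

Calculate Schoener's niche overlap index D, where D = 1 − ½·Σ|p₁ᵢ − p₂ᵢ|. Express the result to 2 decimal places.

0.69

Σ|p₁ᵢ − p₂ᵢ| = 0.17 + 0.04 + 0.01 + 0.18 + 0.09 + 0.09 + 0.04 = 0.62
D = 1 − ½ × 0.62 = 1 − 0.310 = 0.6900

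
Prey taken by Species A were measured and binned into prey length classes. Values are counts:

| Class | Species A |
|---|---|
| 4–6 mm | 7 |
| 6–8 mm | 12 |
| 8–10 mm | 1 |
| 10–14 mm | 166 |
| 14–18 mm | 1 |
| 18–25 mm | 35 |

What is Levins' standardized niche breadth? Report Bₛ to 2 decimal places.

Proportions for Species A (n=222): 7/222=0.0315, 12/222=0.0541, 1/222=0.0045, 166/222=0.7477, 1/222=0.0045, 35/222=0.1577
Σpᵢ² = 0.0315² + 0.0541² + 0.0045² + 0.7477² + 0.0045² + 0.1577² = 0.000992 + 0.002927 + 0.000020 + 0.559055 + 0.000020 + 0.024869 = 0.587883
B = 1 / 0.587883 = 1.7010
Bₛ = (B − 1)/(n − 1) = (1.7010 − 1)/(6 − 1) = 0.7010/5 = 0.1402

0.14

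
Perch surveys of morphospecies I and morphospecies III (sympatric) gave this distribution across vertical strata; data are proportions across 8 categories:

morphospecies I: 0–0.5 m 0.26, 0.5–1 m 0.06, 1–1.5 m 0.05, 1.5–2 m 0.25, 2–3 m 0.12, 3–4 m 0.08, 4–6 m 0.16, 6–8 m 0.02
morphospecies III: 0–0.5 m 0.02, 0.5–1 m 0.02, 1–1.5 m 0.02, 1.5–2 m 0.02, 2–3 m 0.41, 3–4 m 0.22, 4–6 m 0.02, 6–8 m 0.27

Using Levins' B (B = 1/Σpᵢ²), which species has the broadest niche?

morphospecies I

Σp_Iᵢ² = 0.26² + 0.06² + 0.05² + 0.25² + 0.12² + 0.08² + 0.16² + 0.02² = 0.0676 + 0.0036 + 0.0025 + 0.0625 + 0.0144 + 0.0064 + 0.0256 + 0.0004 = 0.1830
B_I = 1 / 0.1830 = 5.4645
Σp_IIIᵢ² = 0.02² + 0.02² + 0.02² + 0.02² + 0.41² + 0.22² + 0.02² + 0.27² = 0.0004 + 0.0004 + 0.0004 + 0.0004 + 0.1681 + 0.0484 + 0.0004 + 0.0729 = 0.2914
B_III = 1 / 0.2914 = 3.4317
Highest B → broadest niche (most generalist): morphospecies I (B = 5.46).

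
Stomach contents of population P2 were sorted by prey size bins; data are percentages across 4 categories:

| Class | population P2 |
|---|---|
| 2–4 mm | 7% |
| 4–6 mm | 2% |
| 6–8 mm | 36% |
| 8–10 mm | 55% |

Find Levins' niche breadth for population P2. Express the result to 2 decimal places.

2.29

Convert percentages to proportions (divide by 100).
Σpᵢ² = 0.07² + 0.02² + 0.36² + 0.55² = 0.0049 + 0.0004 + 0.1296 + 0.3025 = 0.4374
B = 1 / 0.4374 = 2.2862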